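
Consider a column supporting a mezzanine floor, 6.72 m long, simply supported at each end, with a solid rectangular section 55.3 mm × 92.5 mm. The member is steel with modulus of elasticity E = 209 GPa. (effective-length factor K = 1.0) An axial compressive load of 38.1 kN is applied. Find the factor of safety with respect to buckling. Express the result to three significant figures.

Buckling occurs about the weak axis: I_min = h·b³/12 with b = 55.3 mm (the shorter side).
I_min = 92.5×55.3³/12 = 1.304×10^6 mm⁴
I = 1.304×10^6 mm⁴ = 1.304×10^-6 m⁴
Effective length L_e = K·L = 1 × 6.72 = 6.720 m
P_cr = π²EI / L_e² = π² × 209×10⁹ × 1.304×10^-6 / 6.720² = 5.954×10^4 N
Factor of safety n = P_cr / P = 59.545 / 38.1 = 1.56

n ≈ 1.56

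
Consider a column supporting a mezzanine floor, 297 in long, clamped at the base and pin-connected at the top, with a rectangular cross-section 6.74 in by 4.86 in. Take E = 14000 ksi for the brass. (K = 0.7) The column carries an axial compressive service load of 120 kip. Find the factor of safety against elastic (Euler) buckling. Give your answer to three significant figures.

n ≈ 1.72

Buckling occurs about the weak axis: I_min = h·b³/12 with b = 4.86 in (the shorter side).
I_min = 6.74×4.86³/12 = 64.47 in⁴
Effective length L_e = K·L = 0.7 × 297 = 207.9 in
P_cr = π²EI / L_e² = π² × 14000×10³ × 64.47 / 207.9² = 2.061×10^5 lb
Factor of safety n = P_cr / P = 206.11 / 120 = 1.72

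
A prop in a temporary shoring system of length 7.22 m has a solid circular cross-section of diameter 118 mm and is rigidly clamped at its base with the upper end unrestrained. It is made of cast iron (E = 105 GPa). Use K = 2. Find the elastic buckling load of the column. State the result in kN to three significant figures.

P_cr ≈ 47.3 kN

I = πd⁴/64 = π×118⁴/64 = 9.517×10^6 mm⁴
I = 9.517×10^6 mm⁴ = 9.517×10^-6 m⁴
Effective length L_e = K·L = 2 × 7.22 = 14.44 m
P_cr = π²EI / L_e² = π² × 105×10⁹ × 9.517×10^-6 / 14.44² = 4.730×10^4 N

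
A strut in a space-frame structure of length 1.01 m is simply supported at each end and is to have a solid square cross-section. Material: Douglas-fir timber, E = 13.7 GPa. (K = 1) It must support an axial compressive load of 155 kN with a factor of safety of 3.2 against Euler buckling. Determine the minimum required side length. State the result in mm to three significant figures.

Required P_cr = n·P = 3.2 × 155 = 496.0 kN
L_e = K·L = 1 × 1.01 = 1.010 m
Required I = P_cr·L_e²/(π²E) = 4.960×10^5 × 1.010² / (π² × 1.37×10^10) = 3.742×10^-6 m⁴
I_req = 3.742×10^6 mm⁴
Solid square: I = a⁴/12  ⇒  a = (12I)^(1/4) = (12×3.742×10^6)^(1/4) = 81.9 mm

a ≈ 81.9 mm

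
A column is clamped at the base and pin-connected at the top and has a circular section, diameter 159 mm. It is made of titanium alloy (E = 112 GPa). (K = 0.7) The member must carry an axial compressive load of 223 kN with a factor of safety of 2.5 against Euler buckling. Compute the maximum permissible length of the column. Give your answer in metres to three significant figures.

I = πd⁴/64 = π×159⁴/64 = 3.137×10^7 mm⁴
I = 3.137×10^-5 m⁴
Required critical load P_cr = n·P = 2.5 × 223 = 557.5 kN = 5.575×10^5 N
From P_cr = π²EI/(K·L)²:  L = (1/K)·√(π²EI/P_cr) = (1/0.7)·√(π²×1.12×10^11×3.137×10^-5/5.575×10^5)
L = 11.3 m

L_max ≈ 11.3 m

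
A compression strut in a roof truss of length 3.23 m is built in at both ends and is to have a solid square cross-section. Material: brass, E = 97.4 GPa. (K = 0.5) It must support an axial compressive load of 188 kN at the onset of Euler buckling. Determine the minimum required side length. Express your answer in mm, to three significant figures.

a ≈ 49.7 mm

L_e = K·L = 0.5 × 3.23 = 1.615 m
Required I = P_cr·L_e²/(π²E) = 1.880×10^5 × 1.615² / (π² × 9.74×10^10) = 5.101×10^-7 m⁴
I_req = 5.101×10^5 mm⁴
Solid square: I = a⁴/12  ⇒  a = (12I)^(1/4) = (12×5.101×10^5)^(1/4) = 49.7 mm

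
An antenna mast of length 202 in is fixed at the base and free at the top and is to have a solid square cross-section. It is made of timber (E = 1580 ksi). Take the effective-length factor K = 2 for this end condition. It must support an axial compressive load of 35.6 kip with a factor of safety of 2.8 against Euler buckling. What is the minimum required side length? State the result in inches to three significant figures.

Required P_cr = n·P = 2.8 × 35.6 = 99.68 kip
L_e = K·L = 2 × 202 = 404.0 in
Required I = P_cr·L_e²/(π²E) = 9.968×10^4 × 404.0² / (π² × 1.58×10^6) = 1.043×10^3 in⁴
Solid square: I = a⁴/12  ⇒  a = (12I)^(1/4) = (12×1.043×10^3)^(1/4) = 10.6 in

a ≈ 10.6 in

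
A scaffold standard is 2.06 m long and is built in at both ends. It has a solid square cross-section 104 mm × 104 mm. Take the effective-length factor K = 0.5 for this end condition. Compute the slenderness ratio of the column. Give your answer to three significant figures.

I = a⁴/12 = 104⁴/12 = 9.749×10^6 mm⁴
A = 1.082×10^4 mm²;  r_min = √(I/A) = √(9.749×10^6/1.082×10^4) = 30.02 mm
L_e = K·L = 0.5 × 2.06 m = 1.030 m = 1030.0 mm
λ = L_e / r_min = 1030.0 / 30.02 = 34.3

λ ≈ 34.3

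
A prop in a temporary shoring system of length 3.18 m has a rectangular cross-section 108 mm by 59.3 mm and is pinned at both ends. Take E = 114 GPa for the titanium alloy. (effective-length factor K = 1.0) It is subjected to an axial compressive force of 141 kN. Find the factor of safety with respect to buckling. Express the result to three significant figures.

Buckling occurs about the weak axis: I_min = h·b³/12 with b = 59.3 mm (the shorter side).
I_min = 108×59.3³/12 = 1.877×10^6 mm⁴
I = 1.877×10^6 mm⁴ = 1.877×10^-6 m⁴
Effective length L_e = K·L = 1 × 3.18 = 3.180 m
P_cr = π²EI / L_e² = π² × 114×10⁹ × 1.877×10^-6 / 3.180² = 2.088×10^5 N
Factor of safety n = P_cr / P = 208.81 / 141 = 1.48

n ≈ 1.48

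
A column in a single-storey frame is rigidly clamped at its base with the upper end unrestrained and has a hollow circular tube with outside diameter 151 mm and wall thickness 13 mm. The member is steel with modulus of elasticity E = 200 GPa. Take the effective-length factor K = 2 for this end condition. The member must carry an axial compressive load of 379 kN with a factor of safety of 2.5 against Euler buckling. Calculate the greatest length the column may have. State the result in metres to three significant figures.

L_max ≈ 2.66 m

Inner diameter d_i = 151 − 2×13 = 125.0 mm
I = π(d_o⁴ − d_i⁴)/64 = π(151⁴ − 125.0⁴)/64 = 1.354×10^7 mm⁴
I = 1.354×10^-5 m⁴
Required critical load P_cr = n·P = 2.5 × 379 = 947.5 kN = 9.475×10^5 N
From P_cr = π²EI/(K·L)²:  L = (1/K)·√(π²EI/P_cr) = (1/2)·√(π²×2.00×10^11×1.354×10^-5/9.475×10^5)
L = 2.66 m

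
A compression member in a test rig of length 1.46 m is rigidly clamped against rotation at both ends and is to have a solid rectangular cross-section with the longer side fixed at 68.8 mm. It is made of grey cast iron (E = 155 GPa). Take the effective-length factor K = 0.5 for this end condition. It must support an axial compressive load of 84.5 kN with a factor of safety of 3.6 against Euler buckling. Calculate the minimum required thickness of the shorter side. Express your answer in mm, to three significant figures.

b ≈ 26.4 mm

Required P_cr = n·P = 3.6 × 84.5 = 304.2 kN
L_e = K·L = 0.5 × 1.46 = 0.7300 m
Required I = P_cr·L_e²/(π²E) = 3.042×10^5 × 0.7300² / (π² × 1.55×10^11) = 1.060×10^-7 m⁴
I_req = 1.060×10^5 mm⁴
Rectangle, weak axis: I_min = h·b³/12 with h = 68.8 mm fixed  ⇒  b = (12I/h)^(1/3) = 26.4 mm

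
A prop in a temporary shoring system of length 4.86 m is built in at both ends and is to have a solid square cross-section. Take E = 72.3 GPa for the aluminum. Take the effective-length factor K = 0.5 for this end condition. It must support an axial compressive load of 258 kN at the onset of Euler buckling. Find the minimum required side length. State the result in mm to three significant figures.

a ≈ 71.1 mm

L_e = K·L = 0.5 × 4.86 = 2.430 m
Required I = P_cr·L_e²/(π²E) = 2.580×10^5 × 2.430² / (π² × 7.23×10^10) = 2.135×10^-6 m⁴
I_req = 2.135×10^6 mm⁴
Solid square: I = a⁴/12  ⇒  a = (12I)^(1/4) = (12×2.135×10^6)^(1/4) = 71.1 mm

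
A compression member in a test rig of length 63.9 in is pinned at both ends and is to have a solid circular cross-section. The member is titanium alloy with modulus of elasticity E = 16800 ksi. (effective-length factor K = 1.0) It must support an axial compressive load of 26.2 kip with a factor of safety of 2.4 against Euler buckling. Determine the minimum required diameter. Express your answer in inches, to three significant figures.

Required P_cr = n·P = 2.4 × 26.2 = 62.88 kip
L_e = K·L = 1 × 63.9 = 63.90 in
Required I = P_cr·L_e²/(π²E) = 6.288×10^4 × 63.90² / (π² × 1.68×10^7) = 1.548 in⁴
Solid circle: I = πd⁴/64  ⇒  d = (64I/π)^(1/4) = (64×1.548/π)^(1/4) = 2.37 in

d ≈ 2.37 in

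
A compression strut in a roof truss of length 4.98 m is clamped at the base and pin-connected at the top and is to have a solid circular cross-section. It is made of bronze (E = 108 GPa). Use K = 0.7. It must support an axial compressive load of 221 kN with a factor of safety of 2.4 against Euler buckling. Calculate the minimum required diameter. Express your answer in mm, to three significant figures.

Required P_cr = n·P = 2.4 × 221 = 530.4 kN
L_e = K·L = 0.7 × 4.98 = 3.486 m
Required I = P_cr·L_e²/(π²E) = 5.304×10^5 × 3.486² / (π² × 1.08×10^11) = 6.047×10^-6 m⁴
I_req = 6.047×10^6 mm⁴
Solid circle: I = πd⁴/64  ⇒  d = (64I/π)^(1/4) = (64×6.047×10^6/π)^(1/4) = 105 mm

d ≈ 105 mm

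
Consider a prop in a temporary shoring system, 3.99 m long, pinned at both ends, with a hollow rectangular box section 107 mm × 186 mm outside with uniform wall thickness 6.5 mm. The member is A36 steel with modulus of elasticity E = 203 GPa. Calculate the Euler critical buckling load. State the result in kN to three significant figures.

Inner dimensions: h_i = 186 − 2×6.5 = 173.0 mm, b_i = 107 − 2×6.5 = 94.00 mm
Weak-axis I_min = (h_o·b_o³ − h_i·b_i³)/12 with b_o = 107, b_i = 94.00 mm (shorter outer/inner sides).
I_min = (186×107³ − 173.0×94.00³)/12 = 7.014×10^6 mm⁴
I = 7.014×10^6 mm⁴ = 7.014×10^-6 m⁴
Effective length L_e = K·L = 1 × 3.99 = 3.990 m
P_cr = π²EI / L_e² = π² × 203×10⁹ × 7.014×10^-6 / 3.990² = 8.827×10^5 N

P_cr ≈ 883 kN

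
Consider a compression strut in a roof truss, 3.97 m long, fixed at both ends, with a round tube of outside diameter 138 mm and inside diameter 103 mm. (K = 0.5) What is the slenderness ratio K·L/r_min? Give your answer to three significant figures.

λ ≈ 46.1

d_o = 138 mm, d_i = 103 mm
I = π(d_o⁴ − d_i⁴)/64 = π(138⁴ − 103.0⁴)/64 = 1.228×10^7 mm⁴
A = 6.625×10^3 mm²;  r_min = √(I/A) = √(1.228×10^7/6.625×10^3) = 43.05 mm
L_e = K·L = 0.5 × 3.97 m = 1.985 m = 1985.0 mm
λ = L_e / r_min = 1985.0 / 43.05 = 46.1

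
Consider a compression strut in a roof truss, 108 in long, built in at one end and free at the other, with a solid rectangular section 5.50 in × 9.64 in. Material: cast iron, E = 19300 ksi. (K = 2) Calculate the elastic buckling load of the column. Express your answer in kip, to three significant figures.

P_cr ≈ 546 kip

Buckling occurs about the weak axis: I_min = h·b³/12 with b = 5.50 in (the shorter side).
I_min = 9.64×5.50³/12 = 133.7 in⁴
Effective length L_e = K·L = 2 × 108 = 216.0 in
P_cr = π²EI / L_e² = π² × 19300×10³ × 133.7 / 216.0² = 5.457×10^5 lb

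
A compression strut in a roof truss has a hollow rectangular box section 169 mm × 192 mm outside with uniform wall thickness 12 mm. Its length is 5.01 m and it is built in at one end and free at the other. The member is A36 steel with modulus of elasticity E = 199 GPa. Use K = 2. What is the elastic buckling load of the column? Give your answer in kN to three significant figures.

Inner dimensions: h_i = 192 − 2×12 = 168.0 mm, b_i = 169 − 2×12 = 145.0 mm
Weak-axis I_min = (h_o·b_o³ − h_i·b_i³)/12 with b_o = 169, b_i = 145.0 mm (shorter outer/inner sides).
I_min = (192×169³ − 168.0×145.0³)/12 = 3.455×10^7 mm⁴
I = 3.455×10^7 mm⁴ = 3.455×10^-5 m⁴
Effective length L_e = K·L = 2 × 5.01 = 10.02 m
P_cr = π²EI / L_e² = π² × 199×10⁹ × 3.455×10^-5 / 10.02² = 6.758×10^5 N

P_cr ≈ 676 kN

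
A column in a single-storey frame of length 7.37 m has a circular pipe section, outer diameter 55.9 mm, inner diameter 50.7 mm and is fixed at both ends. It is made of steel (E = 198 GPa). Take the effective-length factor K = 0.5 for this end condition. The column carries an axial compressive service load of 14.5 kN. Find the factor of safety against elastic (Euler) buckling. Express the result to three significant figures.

d_o = 55.9 mm, d_i = 50.7 mm
I = π(d_o⁴ − d_i⁴)/64 = π(55.9⁴ − 50.70⁴)/64 = 1.550×10^5 mm⁴
I = 1.550×10^5 mm⁴ = 1.550×10^-7 m⁴
Effective length L_e = K·L = 0.5 × 7.37 = 3.685 m
P_cr = π²EI / L_e² = π² × 198×10⁹ × 1.550×10^-7 / 3.685² = 2.230×10^4 N
Factor of safety n = P_cr / P = 22.302 / 14.5 = 1.54

n ≈ 1.54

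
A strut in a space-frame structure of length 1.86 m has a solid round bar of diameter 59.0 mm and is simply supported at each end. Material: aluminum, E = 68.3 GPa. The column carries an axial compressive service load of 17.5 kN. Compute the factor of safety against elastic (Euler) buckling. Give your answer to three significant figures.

I = πd⁴/64 = π×59.0⁴/64 = 5.948×10^5 mm⁴
I = 5.948×10^5 mm⁴ = 5.948×10^-7 m⁴
Effective length L_e = K·L = 1 × 1.86 = 1.860 m
P_cr = π²EI / L_e² = π² × 68.3×10⁹ × 5.948×10^-7 / 1.860² = 1.159×10^5 N
Factor of safety n = P_cr / P = 115.90 / 17.5 = 6.62

n ≈ 6.62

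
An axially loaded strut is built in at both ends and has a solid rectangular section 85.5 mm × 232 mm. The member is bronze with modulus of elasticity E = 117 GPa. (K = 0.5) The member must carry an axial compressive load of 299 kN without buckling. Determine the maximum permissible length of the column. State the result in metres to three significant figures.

Buckling occurs about the weak axis: I_min = h·b³/12 with b = 85.5 mm (the shorter side).
I_min = 232×85.5³/12 = 1.208×10^7 mm⁴
I = 1.208×10^-5 m⁴
At the buckling limit P_cr = P = 2.990×10^5 N
From P_cr = π²EI/(K·L)²:  L = (1/K)·√(π²EI/P_cr) = (1/0.5)·√(π²×1.17×10^11×1.208×10^-5/2.990×10^5)
L = 13.7 m

L_max ≈ 13.7 m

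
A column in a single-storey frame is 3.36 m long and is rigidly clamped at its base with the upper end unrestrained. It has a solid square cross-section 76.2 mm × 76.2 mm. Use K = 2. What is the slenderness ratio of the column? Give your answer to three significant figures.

For a square r = a/√12 = 76.2/√12 = 22.00 mm
L_e = K·L = 2 × 3.36 m = 6.720 m = 6720.0 mm
λ = L_e / r_min = 6720.0 / 22.00 = 305

λ ≈ 305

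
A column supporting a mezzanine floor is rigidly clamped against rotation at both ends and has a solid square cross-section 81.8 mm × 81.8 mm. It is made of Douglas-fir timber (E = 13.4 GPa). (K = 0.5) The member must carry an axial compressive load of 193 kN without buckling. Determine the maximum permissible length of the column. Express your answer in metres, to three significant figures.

I = a⁴/12 = 81.8⁴/12 = 3.731×10^6 mm⁴
I = 3.731×10^-6 m⁴
At the buckling limit P_cr = P = 1.930×10^5 N
From P_cr = π²EI/(K·L)²:  L = (1/K)·√(π²EI/P_cr) = (1/0.5)·√(π²×1.34×10^10×3.731×10^-6/1.930×10^5)
L = 3.20 m

L_max ≈ 3.20 m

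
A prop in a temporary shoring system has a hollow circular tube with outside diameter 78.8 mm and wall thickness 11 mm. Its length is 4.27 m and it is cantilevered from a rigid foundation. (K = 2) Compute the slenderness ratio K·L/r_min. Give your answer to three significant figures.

Inner diameter d_i = 78.8 − 2×11 = 56.80 mm
I = π(d_o⁴ − d_i⁴)/64 = π(78.8⁴ − 56.80⁴)/64 = 1.382×10^6 mm⁴
A = 2.343×10^3 mm²;  r_min = √(I/A) = √(1.382×10^6/2.343×10^3) = 24.28 mm
L_e = K·L = 2 × 4.27 m = 8.540 m = 8540.0 mm
λ = L_e / r_min = 8540.0 / 24.28 = 352

λ ≈ 352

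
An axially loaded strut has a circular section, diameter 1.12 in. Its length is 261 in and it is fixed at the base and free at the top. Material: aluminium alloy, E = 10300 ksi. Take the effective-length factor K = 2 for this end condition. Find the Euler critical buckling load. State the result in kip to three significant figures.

I = πd⁴/64 = π×1.12⁴/64 = 7.724×10^-2 in⁴
Effective length L_e = K·L = 2 × 261 = 522.0 in
P_cr = π²EI / L_e² = π² × 10300×10³ × 7.724×10^-2 / 522.0² = 28.82 lb

P_cr ≈ 0.0288 kip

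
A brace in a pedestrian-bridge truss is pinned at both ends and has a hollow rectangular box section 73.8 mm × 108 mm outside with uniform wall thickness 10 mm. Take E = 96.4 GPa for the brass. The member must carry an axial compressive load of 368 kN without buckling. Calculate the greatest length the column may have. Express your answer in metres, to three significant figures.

L_max ≈ 2.53 m

Inner dimensions: h_i = 108 − 2×10 = 88.00 mm, b_i = 73.8 − 2×10 = 53.80 mm
Weak-axis I_min = (h_o·b_o³ − h_i·b_i³)/12 with b_o = 73.8, b_i = 53.80 mm (shorter outer/inner sides).
I_min = (108×73.8³ − 88.00×53.80³)/12 = 2.476×10^6 mm⁴
I = 2.476×10^-6 m⁴
At the buckling limit P_cr = P = 3.680×10^5 N
From P_cr = π²EI/(K·L)²:  L = (1/K)·√(π²EI/P_cr) = (1/1)·√(π²×9.64×10^10×2.476×10^-6/3.680×10^5)
L = 2.53 m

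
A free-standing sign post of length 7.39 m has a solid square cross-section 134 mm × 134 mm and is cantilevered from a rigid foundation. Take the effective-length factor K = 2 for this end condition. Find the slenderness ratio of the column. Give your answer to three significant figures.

λ ≈ 382

I = a⁴/12 = 134⁴/12 = 2.687×10^7 mm⁴
A = 1.796×10^4 mm²;  r_min = √(I/A) = √(2.687×10^7/1.796×10^4) = 38.68 mm
L_e = K·L = 2 × 7.39 m = 14.78 m = 14780 mm
λ = L_e / r_min = 14780 / 38.68 = 382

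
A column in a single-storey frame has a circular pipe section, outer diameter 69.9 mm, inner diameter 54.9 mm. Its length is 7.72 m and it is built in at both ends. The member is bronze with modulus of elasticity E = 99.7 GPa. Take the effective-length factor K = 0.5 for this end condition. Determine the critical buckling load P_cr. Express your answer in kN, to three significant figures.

d_o = 69.9 mm, d_i = 54.9 mm
I = π(d_o⁴ − d_i⁴)/64 = π(69.9⁴ − 54.90⁴)/64 = 7.259×10^5 mm⁴
I = 7.259×10^5 mm⁴ = 7.259×10^-7 m⁴
Effective length L_e = K·L = 0.5 × 7.72 = 3.860 m
P_cr = π²EI / L_e² = π² × 99.7×10⁹ × 7.259×10^-7 / 3.860² = 4.794×10^4 N

P_cr ≈ 47.9 kN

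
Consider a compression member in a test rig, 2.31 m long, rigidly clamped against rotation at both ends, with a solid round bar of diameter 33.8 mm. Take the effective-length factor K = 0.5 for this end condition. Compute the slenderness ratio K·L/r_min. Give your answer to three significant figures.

For a solid circle r = d/4 = 33.8/4 = 8.450 mm
L_e = K·L = 0.5 × 2.31 m = 1.155 m = 1155.0 mm
λ = L_e / r_min = 1155.0 / 8.450 = 137

λ ≈ 137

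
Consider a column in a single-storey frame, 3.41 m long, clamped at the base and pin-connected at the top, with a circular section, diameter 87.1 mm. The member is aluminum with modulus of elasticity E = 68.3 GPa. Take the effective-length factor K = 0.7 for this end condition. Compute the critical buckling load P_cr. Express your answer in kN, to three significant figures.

I = πd⁴/64 = π×87.1⁴/64 = 2.825×10^6 mm⁴
I = 2.825×10^6 mm⁴ = 2.825×10^-6 m⁴
Effective length L_e = K·L = 0.7 × 3.41 = 2.387 m
P_cr = π²EI / L_e² = π² × 68.3×10⁹ × 2.825×10^-6 / 2.387² = 3.342×10^5 N

P_cr ≈ 334 kN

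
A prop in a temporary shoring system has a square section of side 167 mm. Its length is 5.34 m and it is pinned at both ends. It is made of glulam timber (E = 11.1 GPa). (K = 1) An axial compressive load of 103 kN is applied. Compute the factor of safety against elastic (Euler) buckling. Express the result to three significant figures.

I = a⁴/12 = 167⁴/12 = 6.482×10^7 mm⁴
I = 6.482×10^7 mm⁴ = 6.482×10^-5 m⁴
Effective length L_e = K·L = 1 × 5.34 = 5.340 m
P_cr = π²EI / L_e² = π² × 11.1×10⁹ × 6.482×10^-5 / 5.340² = 2.490×10^5 N
Factor of safety n = P_cr / P = 249.01 / 103 = 2.42

n ≈ 2.42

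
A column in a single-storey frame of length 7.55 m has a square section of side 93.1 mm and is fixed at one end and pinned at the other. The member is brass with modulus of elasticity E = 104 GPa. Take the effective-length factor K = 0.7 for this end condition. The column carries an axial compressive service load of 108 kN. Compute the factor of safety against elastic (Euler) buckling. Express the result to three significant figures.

n ≈ 2.13

I = a⁴/12 = 93.1⁴/12 = 6.261×10^6 mm⁴
I = 6.261×10^6 mm⁴ = 6.261×10^-6 m⁴
Effective length L_e = K·L = 0.7 × 7.55 = 5.285 m
P_cr = π²EI / L_e² = π² × 104×10⁹ × 6.261×10^-6 / 5.285² = 2.301×10^5 N
Factor of safety n = P_cr / P = 230.07 / 108 = 2.13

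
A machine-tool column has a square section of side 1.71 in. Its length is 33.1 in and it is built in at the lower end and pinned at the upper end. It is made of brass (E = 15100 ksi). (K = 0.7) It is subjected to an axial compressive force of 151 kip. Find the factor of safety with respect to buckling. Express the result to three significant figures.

I = a⁴/12 = 1.71⁴/12 = 0.7125 in⁴
Effective length L_e = K·L = 0.7 × 33.1 = 23.17 in
P_cr = π²EI / L_e² = π² × 15100×10³ × 0.7125 / 23.17² = 1.978×10^5 lb
Factor of safety n = P_cr / P = 197.80 / 151 = 1.31

n ≈ 1.31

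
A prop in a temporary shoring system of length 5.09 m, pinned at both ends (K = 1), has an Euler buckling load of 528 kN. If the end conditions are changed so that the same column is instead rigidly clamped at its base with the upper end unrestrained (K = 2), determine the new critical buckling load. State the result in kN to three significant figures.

P_cr ≈ 132 kN

P_cr ∝ 1/K², so P_cr,new = P_cr,old × (K_old/K_new)² = 528 × (1/2)²
= 528 × 0.2500 = 132 kN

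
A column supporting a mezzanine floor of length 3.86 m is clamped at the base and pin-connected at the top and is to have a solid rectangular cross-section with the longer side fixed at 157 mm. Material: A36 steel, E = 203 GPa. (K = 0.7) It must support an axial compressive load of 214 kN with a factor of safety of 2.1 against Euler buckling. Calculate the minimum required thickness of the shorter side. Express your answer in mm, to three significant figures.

b ≈ 50.0 mm

Required P_cr = n·P = 2.1 × 214 = 449.4 kN
L_e = K·L = 0.7 × 3.86 = 2.702 m
Required I = P_cr·L_e²/(π²E) = 4.494×10^5 × 2.702² / (π² × 2.03×10^11) = 1.638×10^-6 m⁴
I_req = 1.638×10^6 mm⁴
Rectangle, weak axis: I_min = h·b³/12 with h = 157 mm fixed  ⇒  b = (12I/h)^(1/3) = 50.0 mm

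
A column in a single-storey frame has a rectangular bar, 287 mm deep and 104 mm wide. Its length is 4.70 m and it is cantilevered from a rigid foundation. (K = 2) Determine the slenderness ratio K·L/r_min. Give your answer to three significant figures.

λ ≈ 313

For a rectangle r_min = b/√12 = 104/√12 = 30.02 mm
L_e = K·L = 2 × 4.70 m = 9.400 m = 9400.0 mm
λ = L_e / r_min = 9400.0 / 30.02 = 313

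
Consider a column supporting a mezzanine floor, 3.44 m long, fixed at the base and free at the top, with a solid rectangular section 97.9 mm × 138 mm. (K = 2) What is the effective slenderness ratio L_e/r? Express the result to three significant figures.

Buckling occurs about the weak axis: I_min = h·b³/12 with b = 97.9 mm (the shorter side).
I_min = 138×97.9³/12 = 1.079×10^7 mm⁴
A = 1.351×10^4 mm²;  r_min = √(I/A) = √(1.079×10^7/1.351×10^4) = 28.26 mm
L_e = K·L = 2 × 3.44 m = 6.880 m = 6880.0 mm
λ = L_e / r_min = 6880.0 / 28.26 = 243

λ ≈ 243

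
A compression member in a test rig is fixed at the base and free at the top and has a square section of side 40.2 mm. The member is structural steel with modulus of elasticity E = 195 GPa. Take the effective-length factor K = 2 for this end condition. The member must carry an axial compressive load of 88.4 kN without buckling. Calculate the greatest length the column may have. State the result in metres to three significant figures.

L_max ≈ 1.09 m

I = a⁴/12 = 40.2⁴/12 = 2.176×10^5 mm⁴
I = 2.176×10^-7 m⁴
At the buckling limit P_cr = P = 8.840×10^4 N
From P_cr = π²EI/(K·L)²:  L = (1/K)·√(π²EI/P_cr) = (1/2)·√(π²×1.95×10^11×2.176×10^-7/8.840×10^4)
L = 1.09 m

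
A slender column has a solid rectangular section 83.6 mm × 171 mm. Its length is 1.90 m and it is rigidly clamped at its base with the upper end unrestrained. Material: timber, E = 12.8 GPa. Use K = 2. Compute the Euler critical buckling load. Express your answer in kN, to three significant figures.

P_cr ≈ 72.8 kN

Buckling occurs about the weak axis: I_min = h·b³/12 with b = 83.6 mm (the shorter side).
I_min = 171×83.6³/12 = 8.326×10^6 mm⁴
I = 8.326×10^6 mm⁴ = 8.326×10^-6 m⁴
Effective length L_e = K·L = 2 × 1.90 = 3.800 m
P_cr = π²EI / L_e² = π² × 12.8×10⁹ × 8.326×10^-6 / 3.800² = 7.284×10^4 N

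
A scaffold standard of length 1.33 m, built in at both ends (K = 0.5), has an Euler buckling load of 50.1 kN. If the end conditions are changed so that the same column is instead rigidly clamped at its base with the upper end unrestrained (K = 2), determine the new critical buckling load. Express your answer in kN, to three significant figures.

P_cr ∝ 1/K², so P_cr,new = P_cr,old × (K_old/K_new)² = 50.1 × (0.5/2)²
= 50.1 × 0.06250 = 3.13 kN

P_cr ≈ 3.13 kN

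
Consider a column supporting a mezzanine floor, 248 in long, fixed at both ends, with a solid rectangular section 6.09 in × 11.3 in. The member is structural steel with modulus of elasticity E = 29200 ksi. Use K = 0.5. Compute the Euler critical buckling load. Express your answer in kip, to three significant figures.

P_cr ≈ 3990 kip

Buckling occurs about the weak axis: I_min = h·b³/12 with b = 6.09 in (the shorter side).
I_min = 11.3×6.09³/12 = 212.7 in⁴
Effective length L_e = K·L = 0.5 × 248 = 124.0 in
P_cr = π²EI / L_e² = π² × 29200×10³ × 212.7 / 124.0² = 3.986×10^6 lb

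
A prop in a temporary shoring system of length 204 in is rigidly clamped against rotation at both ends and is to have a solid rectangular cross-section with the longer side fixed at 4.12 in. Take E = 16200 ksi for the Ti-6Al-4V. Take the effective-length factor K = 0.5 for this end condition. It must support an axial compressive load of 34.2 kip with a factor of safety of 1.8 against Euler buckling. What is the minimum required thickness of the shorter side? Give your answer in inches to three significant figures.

b ≈ 2.27 in

Required P_cr = n·P = 1.8 × 34.2 = 61.56 kip
L_e = K·L = 0.5 × 204 = 102.0 in
Required I = P_cr·L_e²/(π²E) = 6.156×10^4 × 102.0² / (π² × 1.62×10^7) = 4.006 in⁴
Rectangle, weak axis: I_min = h·b³/12 with h = 4.12 in fixed  ⇒  b = (12I/h)^(1/3) = 2.27 in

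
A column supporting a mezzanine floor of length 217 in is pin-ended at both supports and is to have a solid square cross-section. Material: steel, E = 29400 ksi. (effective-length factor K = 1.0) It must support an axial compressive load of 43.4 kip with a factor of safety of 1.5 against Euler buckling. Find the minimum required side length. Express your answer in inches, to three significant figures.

a ≈ 3.36 in

Required P_cr = n·P = 1.5 × 43.4 = 65.10 kip
L_e = K·L = 1 × 217 = 217.0 in
Required I = P_cr·L_e²/(π²E) = 6.510×10^4 × 217.0² / (π² × 2.94×10^7) = 10.56 in⁴
Solid square: I = a⁴/12  ⇒  a = (12I)^(1/4) = (12×10.56)^(1/4) = 3.36 in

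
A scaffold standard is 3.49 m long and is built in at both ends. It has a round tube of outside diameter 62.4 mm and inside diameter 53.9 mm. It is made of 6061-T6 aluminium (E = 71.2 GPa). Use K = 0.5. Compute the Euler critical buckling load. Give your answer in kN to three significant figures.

d_o = 62.4 mm, d_i = 53.9 mm
I = π(d_o⁴ − d_i⁴)/64 = π(62.4⁴ − 53.90⁴)/64 = 3.299×10^5 mm⁴
I = 3.299×10^5 mm⁴ = 3.299×10^-7 m⁴
Effective length L_e = K·L = 0.5 × 3.49 = 1.745 m
P_cr = π²EI / L_e² = π² × 71.2×10⁹ × 3.299×10^-7 / 1.745² = 7.614×10^4 N

P_cr ≈ 76.1 kN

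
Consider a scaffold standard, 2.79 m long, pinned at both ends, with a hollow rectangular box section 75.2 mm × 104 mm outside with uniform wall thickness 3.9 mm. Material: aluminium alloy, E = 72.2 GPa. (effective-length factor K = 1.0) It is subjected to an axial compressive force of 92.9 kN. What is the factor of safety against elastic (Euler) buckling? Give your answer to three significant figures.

Inner dimensions: h_i = 104 − 2×3.9 = 96.20 mm, b_i = 75.2 − 2×3.9 = 67.40 mm
Weak-axis I_min = (h_o·b_o³ − h_i·b_i³)/12 with b_o = 75.2, b_i = 67.40 mm (shorter outer/inner sides).
I_min = (104×75.2³ − 96.20×67.40³)/12 = 1.231×10^6 mm⁴
I = 1.231×10^6 mm⁴ = 1.231×10^-6 m⁴
Effective length L_e = K·L = 1 × 2.79 = 2.790 m
P_cr = π²EI / L_e² = π² × 72.2×10⁹ × 1.231×10^-6 / 2.790² = 1.127×10^5 N
Factor of safety n = P_cr / P = 112.69 / 92.9 = 1.21

n ≈ 1.21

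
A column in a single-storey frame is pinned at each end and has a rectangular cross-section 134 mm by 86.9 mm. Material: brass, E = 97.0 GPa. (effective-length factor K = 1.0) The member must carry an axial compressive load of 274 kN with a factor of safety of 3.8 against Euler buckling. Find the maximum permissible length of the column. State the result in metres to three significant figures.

Buckling occurs about the weak axis: I_min = h·b³/12 with b = 86.9 mm (the shorter side).
I_min = 134×86.9³/12 = 7.328×10^6 mm⁴
I = 7.328×10^-6 m⁴
Required critical load P_cr = n·P = 3.8 × 274 = 1041 kN = 1.041×10^6 N
From P_cr = π²EI/(K·L)²:  L = (1/K)·√(π²EI/P_cr) = (1/1)·√(π²×9.70×10^10×7.328×10^-6/1.041×10^6)
L = 2.60 m

L_max ≈ 2.60 m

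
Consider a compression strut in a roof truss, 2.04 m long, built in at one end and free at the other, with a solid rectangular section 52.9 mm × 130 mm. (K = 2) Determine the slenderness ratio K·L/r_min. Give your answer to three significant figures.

For a rectangle r_min = b/√12 = 52.9/√12 = 15.27 mm
L_e = K·L = 2 × 2.04 m = 4.080 m = 4080.0 mm
λ = L_e / r_min = 4080.0 / 15.27 = 267

λ ≈ 267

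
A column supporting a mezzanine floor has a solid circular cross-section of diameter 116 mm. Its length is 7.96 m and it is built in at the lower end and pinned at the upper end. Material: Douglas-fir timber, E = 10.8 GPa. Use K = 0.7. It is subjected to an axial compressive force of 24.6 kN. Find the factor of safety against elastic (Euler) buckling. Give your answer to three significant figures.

I = πd⁴/64 = π×116⁴/64 = 8.888×10^6 mm⁴
I = 8.888×10^6 mm⁴ = 8.888×10^-6 m⁴
Effective length L_e = K·L = 0.7 × 7.96 = 5.572 m
P_cr = π²EI / L_e² = π² × 10.8×10⁹ × 8.888×10^-6 / 5.572² = 3.051×10^4 N
Factor of safety n = P_cr / P = 30.514 / 24.6 = 1.24

n ≈ 1.24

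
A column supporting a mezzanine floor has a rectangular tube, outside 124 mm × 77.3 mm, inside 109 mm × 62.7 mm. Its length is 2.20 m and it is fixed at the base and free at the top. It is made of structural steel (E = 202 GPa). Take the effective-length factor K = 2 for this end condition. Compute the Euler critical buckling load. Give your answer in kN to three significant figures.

Weak-axis I_min = (h_o·b_o³ − h_i·b_i³)/12 with b_o = 77.3, b_i = 62.70 mm (shorter outer/inner sides).
I_min = (124×77.3³ − 109.0×62.70³)/12 = 2.534×10^6 mm⁴
I = 2.534×10^6 mm⁴ = 2.534×10^-6 m⁴
Effective length L_e = K·L = 2 × 2.20 = 4.400 m
P_cr = π²EI / L_e² = π² × 202×10⁹ × 2.534×10^-6 / 4.400² = 2.609×10^5 N

P_cr ≈ 261 kN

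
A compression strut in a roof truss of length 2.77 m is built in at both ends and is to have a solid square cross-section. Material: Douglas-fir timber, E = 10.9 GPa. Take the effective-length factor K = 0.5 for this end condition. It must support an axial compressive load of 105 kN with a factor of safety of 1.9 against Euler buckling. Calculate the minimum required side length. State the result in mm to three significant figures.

Required P_cr = n·P = 1.9 × 105 = 199.5 kN
L_e = K·L = 0.5 × 2.77 = 1.385 m
Required I = P_cr·L_e²/(π²E) = 1.995×10^5 × 1.385² / (π² × 1.09×10^10) = 3.557×10^-6 m⁴
I_req = 3.557×10^6 mm⁴
Solid square: I = a⁴/12  ⇒  a = (12I)^(1/4) = (12×3.557×10^6)^(1/4) = 80.8 mm

a ≈ 80.8 mm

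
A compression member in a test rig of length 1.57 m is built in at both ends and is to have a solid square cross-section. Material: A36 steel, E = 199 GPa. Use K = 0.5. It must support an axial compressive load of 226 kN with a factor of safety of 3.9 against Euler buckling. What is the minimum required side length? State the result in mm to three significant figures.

Required P_cr = n·P = 3.9 × 226 = 881.4 kN
L_e = K·L = 0.5 × 1.57 = 0.7850 m
Required I = P_cr·L_e²/(π²E) = 8.814×10^5 × 0.7850² / (π² × 1.99×10^11) = 2.765×10^-7 m⁴
I_req = 2.765×10^5 mm⁴
Solid square: I = a⁴/12  ⇒  a = (12I)^(1/4) = (12×2.765×10^5)^(1/4) = 42.7 mm

a ≈ 42.7 mm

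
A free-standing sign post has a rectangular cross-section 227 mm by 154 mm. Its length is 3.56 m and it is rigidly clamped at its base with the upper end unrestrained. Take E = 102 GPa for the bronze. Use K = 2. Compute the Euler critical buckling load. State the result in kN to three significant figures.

P_cr ≈ 1370 kN

Buckling occurs about the weak axis: I_min = h·b³/12 with b = 154 mm (the shorter side).
I_min = 227×154³/12 = 6.909×10^7 mm⁴
I = 6.909×10^7 mm⁴ = 6.909×10^-5 m⁴
Effective length L_e = K·L = 2 × 3.56 = 7.120 m
P_cr = π²EI / L_e² = π² × 102×10⁹ × 6.909×10^-5 / 7.120² = 1.372×10^6 N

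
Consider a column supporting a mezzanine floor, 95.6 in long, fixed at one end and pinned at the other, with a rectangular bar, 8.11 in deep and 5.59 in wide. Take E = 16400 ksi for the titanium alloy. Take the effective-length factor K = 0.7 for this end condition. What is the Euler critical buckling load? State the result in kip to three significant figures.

Buckling occurs about the weak axis: I_min = h·b³/12 with b = 5.59 in (the shorter side).
I_min = 8.11×5.59³/12 = 118.1 in⁴
Effective length L_e = K·L = 0.7 × 95.6 = 66.92 in
P_cr = π²EI / L_e² = π² × 16400×10³ × 118.1 / 66.92² = 4.267×10^6 lb

P_cr ≈ 4270 kip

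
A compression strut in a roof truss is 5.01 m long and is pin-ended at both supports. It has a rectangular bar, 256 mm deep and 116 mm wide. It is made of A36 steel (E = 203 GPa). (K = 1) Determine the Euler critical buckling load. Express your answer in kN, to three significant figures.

P_cr ≈ 2660 kN

Buckling occurs about the weak axis: I_min = h·b³/12 with b = 116 mm (the shorter side).
I_min = 256×116³/12 = 3.330×10^7 mm⁴
I = 3.330×10^7 mm⁴ = 3.330×10^-5 m⁴
Effective length L_e = K·L = 1 × 5.01 = 5.010 m
P_cr = π²EI / L_e² = π² × 203×10⁹ × 3.330×10^-5 / 5.010² = 2.658×10^6 N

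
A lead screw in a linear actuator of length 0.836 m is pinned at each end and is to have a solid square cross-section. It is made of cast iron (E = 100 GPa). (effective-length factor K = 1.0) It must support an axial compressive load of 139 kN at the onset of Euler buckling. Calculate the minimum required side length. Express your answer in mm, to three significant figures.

L_e = K·L = 1 × 0.836 = 0.8360 m
Required I = P_cr·L_e²/(π²E) = 1.390×10^5 × 0.8360² / (π² × 1.00×10^11) = 9.843×10^-8 m⁴
I_req = 9.843×10^4 mm⁴
Solid square: I = a⁴/12  ⇒  a = (12I)^(1/4) = (12×9.843×10^4)^(1/4) = 33.0 mm

a ≈ 33.0 mm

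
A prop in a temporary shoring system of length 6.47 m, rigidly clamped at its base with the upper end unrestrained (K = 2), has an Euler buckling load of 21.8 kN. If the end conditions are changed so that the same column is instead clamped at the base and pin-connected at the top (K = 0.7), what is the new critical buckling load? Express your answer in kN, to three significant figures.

P_cr ≈ 178 kN

P_cr ∝ 1/K², so P_cr,new = P_cr,old × (K_old/K_new)² = 21.8 × (2/0.7)²
= 21.8 × 8.163 = 178 kN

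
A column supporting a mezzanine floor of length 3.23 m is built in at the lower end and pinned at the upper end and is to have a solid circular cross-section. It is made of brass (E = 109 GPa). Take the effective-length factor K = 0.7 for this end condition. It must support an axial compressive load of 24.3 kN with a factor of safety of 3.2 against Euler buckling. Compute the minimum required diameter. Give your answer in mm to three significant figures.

Required P_cr = n·P = 3.2 × 24.3 = 77.76 kN
L_e = K·L = 0.7 × 3.23 = 2.261 m
Required I = P_cr·L_e²/(π²E) = 7.776×10^4 × 2.261² / (π² × 1.09×10^11) = 3.695×10^-7 m⁴
I_req = 3.695×10^5 mm⁴
Solid circle: I = πd⁴/64  ⇒  d = (64I/π)^(1/4) = (64×3.695×10^5/π)^(1/4) = 52.4 mm

d ≈ 52.4 mm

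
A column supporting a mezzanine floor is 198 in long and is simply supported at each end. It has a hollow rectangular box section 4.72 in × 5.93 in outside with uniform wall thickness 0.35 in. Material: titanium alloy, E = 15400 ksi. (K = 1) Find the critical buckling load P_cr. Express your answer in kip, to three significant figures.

Inner dimensions: h_i = 5.93 − 2×0.35 = 5.230 in, b_i = 4.72 − 2×0.35 = 4.020 in
Weak-axis I_min = (h_o·b_o³ − h_i·b_i³)/12 with b_o = 4.72, b_i = 4.020 in (shorter outer/inner sides).
I_min = (5.93×4.72³ − 5.230×4.020³)/12 = 23.65 in⁴
Effective length L_e = K·L = 1 × 198 = 198.0 in
P_cr = π²EI / L_e² = π² × 15400×10³ × 23.65 / 198.0² = 9.169×10^4 lb

P_cr ≈ 91.7 kip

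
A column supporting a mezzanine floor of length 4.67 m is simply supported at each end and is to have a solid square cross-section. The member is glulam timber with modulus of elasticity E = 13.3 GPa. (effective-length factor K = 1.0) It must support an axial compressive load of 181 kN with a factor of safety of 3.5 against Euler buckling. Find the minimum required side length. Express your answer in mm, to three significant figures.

a ≈ 189 mm

Required P_cr = n·P = 3.5 × 181 = 633.5 kN
L_e = K·L = 1 × 4.67 = 4.670 m
Required I = P_cr·L_e²/(π²E) = 6.335×10^5 × 4.670² / (π² × 1.33×10^10) = 1.053×10^-4 m⁴
I_req = 1.053×10^8 mm⁴
Solid square: I = a⁴/12  ⇒  a = (12I)^(1/4) = (12×1.053×10^8)^(1/4) = 189 mm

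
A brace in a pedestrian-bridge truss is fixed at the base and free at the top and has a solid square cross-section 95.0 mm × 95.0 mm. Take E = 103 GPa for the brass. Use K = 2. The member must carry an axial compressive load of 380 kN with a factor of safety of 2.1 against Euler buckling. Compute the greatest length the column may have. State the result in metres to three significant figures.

I = a⁴/12 = 95.0⁴/12 = 6.788×10^6 mm⁴
I = 6.788×10^-6 m⁴
Required critical load P_cr = n·P = 2.1 × 380 = 798.0 kN = 7.980×10^5 N
From P_cr = π²EI/(K·L)²:  L = (1/K)·√(π²EI/P_cr) = (1/2)·√(π²×1.03×10^11×6.788×10^-6/7.980×10^5)
L = 1.47 m

L_max ≈ 1.47 m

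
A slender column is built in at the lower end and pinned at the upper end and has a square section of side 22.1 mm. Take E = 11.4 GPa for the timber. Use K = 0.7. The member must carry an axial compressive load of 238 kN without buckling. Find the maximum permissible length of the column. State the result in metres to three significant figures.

I = a⁴/12 = 22.1⁴/12 = 1.988×10^4 mm⁴
I = 1.988×10^-8 m⁴
At the buckling limit P_cr = P = 2.380×10^5 N
From P_cr = π²EI/(K·L)²:  L = (1/K)·√(π²EI/P_cr) = (1/0.7)·√(π²×1.14×10^10×1.988×10^-8/2.380×10^5)
L = 0.138 m

L_max ≈ 0.138 m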